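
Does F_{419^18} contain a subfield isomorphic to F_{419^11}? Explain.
No: F_{419^11} is not a subfield of F_{419^18}

F_{p^m} embeds in F_{p^n} iff m | n. Here 11 ∤ 18 (since 18 = 1·11 + 7 with remainder 7 ≠ 0), so F_{419^11} is not a subfield of F_{419^18}. Equivalently: if it were, the tower law would give 11 = [F_{419^11}:F_419] dividing [F_{419^18}:F_419] = 18, contradiction.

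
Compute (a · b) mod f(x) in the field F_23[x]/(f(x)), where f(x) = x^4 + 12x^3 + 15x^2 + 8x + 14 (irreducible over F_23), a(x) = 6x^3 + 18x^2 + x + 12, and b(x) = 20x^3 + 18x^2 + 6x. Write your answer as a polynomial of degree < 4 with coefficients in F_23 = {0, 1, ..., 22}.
a · b ≡ 9x^3 + 19x^2 + 15x + 12 (mod f(x))

Multiply in F_23[x]: a(x)·b(x) = (6x^3 + 18x^2 + x + 12)·(20x^3 + 18x^2 + 6x) = 5x^6 + 8x^5 + 12x^4 + 21x^3 + 15x^2 + 3x. This has degree ≥ 4, so divide by f(x) over F_23: 5x^6 + 8x^5 + 12x^4 + 21x^3 + 15x^2 + 3x = (5x^2 + 17x + 9)·(x^4 + 12x^3 + 15x^2 + 8x + 14) + (9x^3 + 19x^2 + 15x + 12). Hence a·b ≡ 9x^3 + 19x^2 + 15x + 12 (mod f). (F_23[x]/(f) is a field with 23^4 = 279841 elements since f is irreducible of degree 4.)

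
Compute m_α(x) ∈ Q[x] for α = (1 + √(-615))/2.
m_α(x) = x^2 - x + 154

From 2α - 1 = √(-615), squaring gives (2α - 1)^2 = -615, i.e. 4α^2 - 4α + 1 = -615, so α^2 - α + (1 + 615)/4 = 0. Since -615 ≡ 1 (mod 4), (1 + 615)/4 = 154 ∈ Z. The polynomial x^2 - x + 154 has discriminant 1 - 4·(154) = -615, which is not a perfect square in Q (d = -615 is squarefree and ≠ 1), so x^2 - x + 154 is irreducible over Q. It is the minimal polynomial of α.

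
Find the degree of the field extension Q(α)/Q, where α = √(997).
[Q(α):Q] = 2

[Q(α):Q] equals the degree of the minimal polynomial of α. Here α^2 = 997 and x^2 - 997 is irreducible (d = 997 is squarefree, ≠ 1, hence not a square), so deg(m_α) = 2. Thus [Q(α):Q] = 2.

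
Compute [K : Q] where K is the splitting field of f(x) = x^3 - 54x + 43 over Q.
[K : Q] = 6

By the rational root test, any rational root of the monic integer polynomial f(x) = x^3 - 54x + 43 must be an integer dividing the constant term 43, i.e. one of ±{1, 43}. Evaluating: f(1) = -10, f(-1) = 96, f(43) = 77228, f(-43) = -77142; none is 0, so f has no rational root and is therefore irreducible over Q (a cubic with no linear factor over a field is irreducible). For an irreducible cubic, the Galois group is A_3 or S_3 according as the discriminant disc(f) = -4a^3 - 27b^2 = -4·(-54)^3 - 27·(43)^2 = 579933 is or is not a square in Q. Here disc(f) = 579933 is not a perfect square in Q, so the Galois group of f over Q is not contained in A_3 and must be all of S_3. The splitting field has degree |S_3| = 6 over Q, so [K : Q] = 6.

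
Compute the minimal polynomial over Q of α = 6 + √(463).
m_α(x) = x^2 - 12x - 427

From α - 6 = √(463), squaring gives (α - 6)^2 = 463, i.e. α^2 - 12α + 36 = 463, so α^2 - 12α - 427 = 0. The discriminant of x^2 - 12x - 427 is (-12)^2 - 4·(-427) = 144 + 1708 = 1852, and 4·(463) is not a perfect square in Q since 463 is squarefree and ≠ 1. Hence x^2 - 12x - 427 is irreducible over Q and is the minimal polynomial of α.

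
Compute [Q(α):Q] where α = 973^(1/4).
[Q(α):Q] = 4

α is a root of x^4 - 973. By Eisenstein's criterion at the prime p = 7 (which divides the constant term 973 but p^2 = 49 does not, since 973 is squarefree), x^4 - 973 is irreducible over Q. Hence [Q(α):Q] = 4.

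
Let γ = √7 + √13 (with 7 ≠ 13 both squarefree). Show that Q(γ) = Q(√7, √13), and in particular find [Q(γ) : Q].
[Q(γ) : Q] = 4 (equivalently, Q(γ) = Q(√7, √13))

Obviously Q(γ) ⊆ Q(√7, √13), and [Q(√7, √13):Q] = 4 (since 7, 13 are distinct squarefree integers > 1 with 91 not a perfect square). To show equality we compute the minimal polynomial of γ. From γ = √7 + √13: γ^2 = 7 + 2√(91) + 13 = 20 + 2√(91), so γ^2 - 20 = 2√(91); squaring, (γ^2 - 20)^2 = 4·91, i.e. γ^4 - 40γ^2 + 400 - 364 = 0, i.e. γ^4 - 40γ^2 + 36 = 0. So γ is a root of x^4 - 40x^2 + 36. This polynomial is irreducible over Q: it has no rational root (each ±√7 ± √13 is irrational), and any factorization into two quadratics over Q would force √(91) ∈ Q (pairing opposite roots) or √7, √13 ∈ Q (other pairings), all impossible. Hence [Q(γ):Q] = 4 = [Q(√7, √13):Q], so Q(γ) = Q(√7, √13).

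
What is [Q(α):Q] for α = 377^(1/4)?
[Q(α):Q] = 4

α is a root of x^4 - 377. By Eisenstein's criterion at the prime p = 13 (which divides the constant term 377 but p^2 = 169 does not, since 377 is squarefree), x^4 - 377 is irreducible over Q. Hence [Q(α):Q] = 4.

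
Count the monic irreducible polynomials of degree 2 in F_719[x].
There are 258121 monic irreducible polynomials of degree 2 over F_719

Each element of F_{719^2} that lies in no proper subfield is a root of exactly one monic irreducible of degree 2 over F_719, and each such polynomial has 2 distinct roots in F_{719^2}. By Möbius inversion the count is N_719(2) = (1/2) Σ_{d|2} μ(2/d) · 719^d = (1/2)(μ(2)·719^1 + μ(1)·719^2) = 516242/2 = 258121.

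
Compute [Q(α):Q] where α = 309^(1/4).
[Q(α):Q] = 4

α is a root of x^4 - 309. By Eisenstein's criterion at the prime p = 3 (which divides the constant term 309 but p^2 = 9 does not, since 309 is squarefree), x^4 - 309 is irreducible over Q. Hence [Q(α):Q] = 4.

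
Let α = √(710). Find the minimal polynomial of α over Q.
m_α(x) = x^2 - 710

α satisfies α^2 - 710 = 0, so x^2 - 710 annihilates α. Since d = 710 is squarefree and ≠ 1, it is not a perfect square in Q, so x^2 - 710 has no rational root and is therefore irreducible over Q (a degree-2 polynomial over a field is irreducible iff it has no root). Hence m_α(x) = x^2 - 710.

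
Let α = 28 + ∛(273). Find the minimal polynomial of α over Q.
m_α(x) = x^3 - 84x^2 + 2352x - 22225

Set β = α - 28 = ∛(273), so β^3 = 273. Then (α - 28)^3 - 273 = 0, i.e. α is a root of g(x) = (x - 28)^3 - 273 = x^3 - 84x^2 + 2352x - 22225. Since g(x) = h(x - 28) where h(x) = x^3 - 273, and h is irreducible over Q (because 273 is not a perfect cube, so h has no rational root, and a monic cubic with no rational root is irreducible), g is also irreducible (irreducibility is preserved under the substitution x → x - 28). Hence m_α(x) = x^3 - 84x^2 + 2352x - 22225.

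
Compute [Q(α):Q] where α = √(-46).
[Q(α):Q] = 2

[Q(α):Q] equals the degree of the minimal polynomial of α. Here α^2 = -46 and x^2 + 46 is irreducible (d = -46 is squarefree, ≠ 1, hence not a square), so deg(m_α) = 2. Thus [Q(α):Q] = 2.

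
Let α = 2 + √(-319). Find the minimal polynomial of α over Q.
m_α(x) = x^2 - 4x + 323

From α - 2 = √(-319), squaring gives (α - 2)^2 = -319, i.e. α^2 - 4α + 4 = -319, so α^2 - 4α + 323 = 0. The discriminant of x^2 - 4x + 323 is (-4)^2 - 4·(323) = 16 - 1292 = -1276, and 4·(-319) is not a perfect square in Q since -319 is squarefree and ≠ 1. Hence x^2 - 4x + 323 is irreducible over Q and is the minimal polynomial of α.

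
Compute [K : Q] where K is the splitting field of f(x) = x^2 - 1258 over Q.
[K : Q] = 2

f(x) = x^2 - 1258 factors as (x - √1258)(x + √1258). The splitting field is K = Q(√1258). Since 1258 is squarefree and > 1, it is not a perfect square, so x^2 - 1258 is irreducible over Q and [Q(√1258) : Q] = 2. Hence [K : Q] = 2.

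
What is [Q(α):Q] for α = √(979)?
[Q(α):Q] = 2

[Q(α):Q] equals the degree of the minimal polynomial of α. Here α^2 = 979 and x^2 - 979 is irreducible (d = 979 is squarefree, ≠ 1, hence not a square), so deg(m_α) = 2. Thus [Q(α):Q] = 2.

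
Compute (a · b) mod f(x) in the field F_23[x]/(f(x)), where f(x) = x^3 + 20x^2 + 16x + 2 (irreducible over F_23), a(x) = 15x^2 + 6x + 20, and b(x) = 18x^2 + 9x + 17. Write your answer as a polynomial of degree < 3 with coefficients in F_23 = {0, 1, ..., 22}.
a · b ≡ 14x^2 + 6x + 5 (mod f(x))

Multiply in F_23[x]: a(x)·b(x) = (15x^2 + 6x + 20)·(18x^2 + 9x + 17) = 17x^4 + 13x^3 + 2x^2 + 6x + 18. This has degree ≥ 3, so divide by f(x) over F_23: 17x^4 + 13x^3 + 2x^2 + 6x + 18 = (17x + 18)·(x^3 + 20x^2 + 16x + 2) + (14x^2 + 6x + 5). Hence a·b ≡ 14x^2 + 6x + 5 (mod f). (F_23[x]/(f) is a field with 23^3 = 12167 elements since f is irreducible of degree 3.)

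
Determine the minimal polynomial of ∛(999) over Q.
m_α(x) = x^3 - 999

α satisfies α^3 = 999, so x^3 - 999 annihilates α. By the rational root test, a rational root p/q (in lowest terms) of x^3 - 999 would satisfy p^3 = 999 q^3, forcing q = 1 and p^3 = 999; but 999 is not a perfect cube, contradiction. A monic cubic over Q with no rational root is irreducible (any nontrivial factorization would include a linear factor). Hence x^3 - 999 is the minimal polynomial of α, and in particular [Q(α):Q] = 3.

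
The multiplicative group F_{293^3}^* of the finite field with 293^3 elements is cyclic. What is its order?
|F_{293^3}^*| = 25153756

F_{293^3} has 293^3 = 25153757 elements; its multiplicative group consists of all nonzero elements, so |F_{293^3}^*| = 25153757 - 1 = 25153756. (It is cyclic since any finite subgroup of the multiplicative group of a field is cyclic.)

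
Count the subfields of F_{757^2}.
F_{757^2} has 2 subfields

The subfields of F_{p^n} are exactly the fields F_{p^d} for d | n (each is the fixed field of the unique index-d subgroup of Gal(F_{p^n}/F_p) ≅ Z/nZ). The divisors of n = 2 are {1, 2}, giving 2 subfields: F_{757^1}, F_{757^2}.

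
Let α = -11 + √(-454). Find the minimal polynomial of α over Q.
m_α(x) = x^2 + 22x + 575

From α + 11 = √(-454), squaring gives (α + 11)^2 = -454, i.e. α^2 + 22α + 121 = -454, so α^2 + 22α + 575 = 0. The discriminant of x^2 + 22x + 575 is (22)^2 - 4·(575) = 484 - 2300 = -1816, and 4·(-454) is not a perfect square in Q since -454 is squarefree and ≠ 1. Hence x^2 + 22x + 575 is irreducible over Q and is the minimal polynomial of α.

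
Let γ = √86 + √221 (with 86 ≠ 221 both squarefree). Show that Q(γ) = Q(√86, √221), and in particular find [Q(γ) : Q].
[Q(γ) : Q] = 4 (equivalently, Q(γ) = Q(√86, √221))

Obviously Q(γ) ⊆ Q(√86, √221), and [Q(√86, √221):Q] = 4 (since 86, 221 are distinct squarefree integers > 1 with 19006 not a perfect square). To show equality we compute the minimal polynomial of γ. From γ = √86 + √221: γ^2 = 86 + 2√(19006) + 221 = 307 + 2√(19006), so γ^2 - 307 = 2√(19006); squaring, (γ^2 - 307)^2 = 4·19006, i.e. γ^4 - 614γ^2 + 94249 - 76024 = 0, i.e. γ^4 - 614γ^2 + 18225 = 0. So γ is a root of x^4 - 614x^2 + 18225. This polynomial is irreducible over Q: it has no rational root (each ±√86 ± √221 is irrational), and any factorization into two quadratics over Q would force √(19006) ∈ Q (pairing opposite roots) or √86, √221 ∈ Q (other pairings), all impossible. Hence [Q(γ):Q] = 4 = [Q(√86, √221):Q], so Q(γ) = Q(√86, √221).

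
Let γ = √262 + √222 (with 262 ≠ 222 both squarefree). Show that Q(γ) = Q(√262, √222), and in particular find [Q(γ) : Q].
[Q(γ) : Q] = 4 (equivalently, Q(γ) = Q(√262, √222))

Obviously Q(γ) ⊆ Q(√262, √222), and [Q(√262, √222):Q] = 4 (since 262, 222 are distinct squarefree integers > 1 with 58164 not a perfect square). To show equality we compute the minimal polynomial of γ. From γ = √262 + √222: γ^2 = 262 + 2√(58164) + 222 = 484 + 2√(58164), so γ^2 - 484 = 2√(58164); squaring, (γ^2 - 484)^2 = 4·58164, i.e. γ^4 - 968γ^2 + 234256 - 232656 = 0, i.e. γ^4 - 968γ^2 + 1600 = 0. So γ is a root of x^4 - 968x^2 + 1600. This polynomial is irreducible over Q: it has no rational root (each ±√262 ± √222 is irrational), and any factorization into two quadratics over Q would force √(58164) ∈ Q (pairing opposite roots) or √262, √222 ∈ Q (other pairings), all impossible. Hence [Q(γ):Q] = 4 = [Q(√262, √222):Q], so Q(γ) = Q(√262, √222).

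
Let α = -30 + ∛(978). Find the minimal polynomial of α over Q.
m_α(x) = x^3 + 90x^2 + 2700x + 26022

Set β = α + 30 = ∛(978), so β^3 = 978. Then (α + 30)^3 - 978 = 0, i.e. α is a root of g(x) = (x + 30)^3 - 978 = x^3 + 90x^2 + 2700x + 26022. Since g(x) = h(x + 30) where h(x) = x^3 - 978, and h is irreducible over Q (because 978 is not a perfect cube, so h has no rational root, and a monic cubic with no rational root is irreducible), g is also irreducible (irreducibility is preserved under the substitution x → x + 30). Hence m_α(x) = x^3 + 90x^2 + 2700x + 26022.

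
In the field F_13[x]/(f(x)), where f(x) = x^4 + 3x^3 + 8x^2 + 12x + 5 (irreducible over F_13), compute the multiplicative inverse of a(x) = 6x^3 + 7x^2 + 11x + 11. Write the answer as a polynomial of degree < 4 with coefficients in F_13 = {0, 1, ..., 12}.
a(x)^(-1) ≡ 5x^3 + x^2 + 12x + 1 (mod f(x))

Since f is irreducible over F_13, F_13[x]/(f) is a field and a(x) ≠ 0 has an inverse. Apply the extended Euclidean algorithm to f(x) and a(x) in F_13[x]: f(x) = (11x + 5)·a(x) + (8x^2 + 5x + 2);  a(x) = (4x)·(8x^2 + 5x + 2) + (3x + 11);  (8x^2 + 5x + 2) = (7x + 2)·(3x + 11) + (6). The last nonzero remainder is the constant 6 = gcd(f, a) in F_13. Back-substituting through the division chain expresses 6 = s(x)·a(x) + t(x)·f(x) with s(x) ≡ 4x^3 + 6x^2 + 7x + 6 (mod f), so (4x^3 + 6x^2 + 7x + 6)·a(x) ≡ 6 (mod f). Multiplying by 6^(-1) ≡ 11 in F_13 gives a(x)^(-1) ≡ 11·(4x^3 + 6x^2 + 7x + 6) ≡ 5x^3 + x^2 + 12x + 1 (mod f). Check: (6x^3 + 7x^2 + 11x + 11)·(5x^3 + x^2 + 12x + 1) = 4x^6 + 2x^5 + 4x^4 + 7x^2 + 11 ≡ 1 (mod x^4 + 3x^3 + 8x^2 + 12x + 5).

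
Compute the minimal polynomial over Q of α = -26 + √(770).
m_α(x) = x^2 + 52x - 94

From α + 26 = √(770), squaring gives (α + 26)^2 = 770, i.e. α^2 + 52α + 676 = 770, so α^2 + 52α - 94 = 0. The discriminant of x^2 + 52x - 94 is (52)^2 - 4·(-94) = 2704 + 376 = 3080, and 4·(770) is not a perfect square in Q since 770 is squarefree and ≠ 1. Hence x^2 + 52x - 94 is irreducible over Q and is the minimal polynomial of α.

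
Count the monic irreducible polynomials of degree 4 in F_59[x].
There are 3028470 monic irreducible polynomials of degree 4 over F_59

Each element of F_{59^4} that lies in no proper subfield is a root of exactly one monic irreducible of degree 4 over F_59, and each such polynomial has 4 distinct roots in F_{59^4}. By Möbius inversion the count is N_59(4) = (1/4) Σ_{d|4} μ(4/d) · 59^d = (1/4)(μ(4)·59^1 + μ(2)·59^2 + μ(1)·59^4) = 12113880/4 = 3028470.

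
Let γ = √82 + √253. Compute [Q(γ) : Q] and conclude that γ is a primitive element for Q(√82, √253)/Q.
[Q(γ) : Q] = 4 (equivalently, Q(γ) = Q(√82, √253))

Obviously Q(γ) ⊆ Q(√82, √253), and [Q(√82, √253):Q] = 4 (since 82, 253 are distinct squarefree integers > 1 with 20746 not a perfect square). To show equality we compute the minimal polynomial of γ. From γ = √82 + √253: γ^2 = 82 + 2√(20746) + 253 = 335 + 2√(20746), so γ^2 - 335 = 2√(20746); squaring, (γ^2 - 335)^2 = 4·20746, i.e. γ^4 - 670γ^2 + 112225 - 82984 = 0, i.e. γ^4 - 670γ^2 + 29241 = 0. So γ is a root of x^4 - 670x^2 + 29241. This polynomial is irreducible over Q: it has no rational root (each ±√82 ± √253 is irrational), and any factorization into two quadratics over Q would force √(20746) ∈ Q (pairing opposite roots) or √82, √253 ∈ Q (other pairings), all impossible. Hence [Q(γ):Q] = 4 = [Q(√82, √253):Q], so Q(γ) = Q(√82, √253).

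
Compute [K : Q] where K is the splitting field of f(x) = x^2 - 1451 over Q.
[K : Q] = 2

f(x) = x^2 - 1451 factors as (x - √1451)(x + √1451). The splitting field is K = Q(√1451). Since 1451 is squarefree and > 1, it is not a perfect square, so x^2 - 1451 is irreducible over Q and [Q(√1451) : Q] = 2. Hence [K : Q] = 2.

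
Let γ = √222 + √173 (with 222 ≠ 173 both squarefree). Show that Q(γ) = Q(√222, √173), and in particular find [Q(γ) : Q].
[Q(γ) : Q] = 4 (equivalently, Q(γ) = Q(√222, √173))

Obviously Q(γ) ⊆ Q(√222, √173), and [Q(√222, √173):Q] = 4 (since 222, 173 are distinct squarefree integers > 1 with 38406 not a perfect square). To show equality we compute the minimal polynomial of γ. From γ = √222 + √173: γ^2 = 222 + 2√(38406) + 173 = 395 + 2√(38406), so γ^2 - 395 = 2√(38406); squaring, (γ^2 - 395)^2 = 4·38406, i.e. γ^4 - 790γ^2 + 156025 - 153624 = 0, i.e. γ^4 - 790γ^2 + 2401 = 0. So γ is a root of x^4 - 790x^2 + 2401. This polynomial is irreducible over Q: it has no rational root (each ±√222 ± √173 is irrational), and any factorization into two quadratics over Q would force √(38406) ∈ Q (pairing opposite roots) or √222, √173 ∈ Q (other pairings), all impossible. Hence [Q(γ):Q] = 4 = [Q(√222, √173):Q], so Q(γ) = Q(√222, √173).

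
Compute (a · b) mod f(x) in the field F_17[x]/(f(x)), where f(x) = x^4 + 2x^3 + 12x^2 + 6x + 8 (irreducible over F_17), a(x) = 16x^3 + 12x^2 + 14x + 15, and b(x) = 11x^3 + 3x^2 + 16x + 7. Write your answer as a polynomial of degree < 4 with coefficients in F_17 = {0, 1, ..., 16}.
a · b ≡ 15x^3 + 14x^2 + 7x + 5 (mod f(x))

Multiply in F_17[x]: a(x)·b(x) = (16x^3 + 12x^2 + 14x + 15)·(11x^3 + 3x^2 + 16x + 7) = 6x^6 + 10x^5 + 4x^4 + x^3 + 13x^2 + 15x + 3. This has degree ≥ 4, so divide by f(x) over F_17: 6x^6 + 10x^5 + 4x^4 + x^3 + 13x^2 + 15x + 3 = (6x^2 + 15x + 4)·(x^4 + 2x^3 + 12x^2 + 6x + 8) + (15x^3 + 14x^2 + 7x + 5). Hence a·b ≡ 15x^3 + 14x^2 + 7x + 5 (mod f). (F_17[x]/(f) is a field with 17^4 = 83521 elements since f is irreducible of degree 4.)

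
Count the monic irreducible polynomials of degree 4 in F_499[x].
There are 15500312250 monic irreducible polynomials of degree 4 over F_499

Each element of F_{499^4} that lies in no proper subfield is a root of exactly one monic irreducible of degree 4 over F_499, and each such polynomial has 4 distinct roots in F_{499^4}. By Möbius inversion the count is N_499(4) = (1/4) Σ_{d|4} μ(4/d) · 499^d = (1/4)(μ(4)·499^1 + μ(2)·499^2 + μ(1)·499^4) = 62001249000/4 = 15500312250.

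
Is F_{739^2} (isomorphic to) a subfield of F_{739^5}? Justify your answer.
No: F_{739^2} is not a subfield of F_{739^5}

F_{p^m} embeds in F_{p^n} iff m | n. Here 2 ∤ 5 (since 5 = 2·2 + 1 with remainder 1 ≠ 0), so F_{739^2} is not a subfield of F_{739^5}. Equivalently: if it were, the tower law would give 2 = [F_{739^2}:F_739] dividing [F_{739^5}:F_739] = 5, contradiction.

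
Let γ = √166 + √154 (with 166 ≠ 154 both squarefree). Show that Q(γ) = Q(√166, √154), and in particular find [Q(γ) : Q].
[Q(γ) : Q] = 4 (equivalently, Q(γ) = Q(√166, √154))

Obviously Q(γ) ⊆ Q(√166, √154), and [Q(√166, √154):Q] = 4 (since 166, 154 are distinct squarefree integers > 1 with 25564 not a perfect square). To show equality we compute the minimal polynomial of γ. From γ = √166 + √154: γ^2 = 166 + 2√(25564) + 154 = 320 + 2√(25564), so γ^2 - 320 = 2√(25564); squaring, (γ^2 - 320)^2 = 4·25564, i.e. γ^4 - 640γ^2 + 102400 - 102256 = 0, i.e. γ^4 - 640γ^2 + 144 = 0. So γ is a root of x^4 - 640x^2 + 144. This polynomial is irreducible over Q: it has no rational root (each ±√166 ± √154 is irrational), and any factorization into two quadratics over Q would force √(25564) ∈ Q (pairing opposite roots) or √166, √154 ∈ Q (other pairings), all impossible. Hence [Q(γ):Q] = 4 = [Q(√166, √154):Q], so Q(γ) = Q(√166, √154).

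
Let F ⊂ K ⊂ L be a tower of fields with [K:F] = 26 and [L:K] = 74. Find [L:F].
[L:F] = 1924

The tower law says that for any tower of field extensions F ⊂ K ⊂ L with finite degrees, [L:F] = [L:K] · [K:F]. Here this gives [L:F] = 74 · 26 = 1924.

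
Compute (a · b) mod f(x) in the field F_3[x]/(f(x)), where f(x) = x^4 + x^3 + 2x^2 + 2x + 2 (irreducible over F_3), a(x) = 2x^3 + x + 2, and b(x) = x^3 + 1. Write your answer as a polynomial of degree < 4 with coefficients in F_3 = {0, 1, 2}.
a · b ≡ 2x^3 + 2x^2 + x + 1 (mod f(x))

Multiply in F_3[x]: a(x)·b(x) = (2x^3 + x + 2)·(x^3 + 1) = 2x^6 + x^4 + x^3 + x + 2. This has degree ≥ 4, so divide by f(x) over F_3: 2x^6 + x^4 + x^3 + x + 2 = (2x^2 + x + 2)·(x^4 + x^3 + 2x^2 + 2x + 2) + (2x^3 + 2x^2 + x + 1). Hence a·b ≡ 2x^3 + 2x^2 + x + 1 (mod f). (F_3[x]/(f) is a field with 3^4 = 81 elements since f is irreducible of degree 4.)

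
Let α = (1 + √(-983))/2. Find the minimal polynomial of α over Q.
m_α(x) = x^2 - x + 246

From 2α - 1 = √(-983), squaring gives (2α - 1)^2 = -983, i.e. 4α^2 - 4α + 1 = -983, so α^2 - α + (1 + 983)/4 = 0. Since -983 ≡ 1 (mod 4), (1 + 983)/4 = 246 ∈ Z. The polynomial x^2 - x + 246 has discriminant 1 - 4·(246) = -983, which is not a perfect square in Q (d = -983 is squarefree and ≠ 1), so x^2 - x + 246 is irreducible over Q. It is the minimal polynomial of α.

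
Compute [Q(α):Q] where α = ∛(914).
[Q(α):Q] = 3

The minimal polynomial of α is x^3 - 914, irreducible over Q since 914 is not a perfect cube (so x^3 - 914 has no rational root). Hence [Q(α):Q] = deg(m_α) = 3.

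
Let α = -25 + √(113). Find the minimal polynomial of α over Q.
m_α(x) = x^2 + 50x + 512

From α + 25 = √(113), squaring gives (α + 25)^2 = 113, i.e. α^2 + 50α + 625 = 113, so α^2 + 50α + 512 = 0. The discriminant of x^2 + 50x + 512 is (50)^2 - 4·(512) = 2500 - 2048 = 452, and 4·(113) is not a perfect square in Q since 113 is squarefree and ≠ 1. Hence x^2 + 50x + 512 is irreducible over Q and is the minimal polynomial of α.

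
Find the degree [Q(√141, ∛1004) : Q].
[Q(√141, ∛1004) : Q] = 6

Let L = Q(√141, ∛1004). Since Q(√141) ⊂ L and [Q(√141):Q] = 2, the tower law gives 2 | [L:Q]. Likewise Q(∛1004) ⊂ L with [Q(∛1004):Q] = 3 (because 1004 is not a perfect cube), so 3 | [L:Q]. As gcd(2,3) = 1, [L:Q] is divisible by 6. Conversely L is generated over Q by √141 and ∛1004, so [L:Q] ≤ 2·3 = 6. Therefore [Q(√141, ∛1004) : Q] = 6.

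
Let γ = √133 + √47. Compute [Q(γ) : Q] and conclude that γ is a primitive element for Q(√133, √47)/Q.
[Q(γ) : Q] = 4 (equivalently, Q(γ) = Q(√133, √47))

Obviously Q(γ) ⊆ Q(√133, √47), and [Q(√133, √47):Q] = 4 (since 133, 47 are distinct squarefree integers > 1 with 6251 not a perfect square). To show equality we compute the minimal polynomial of γ. From γ = √133 + √47: γ^2 = 133 + 2√(6251) + 47 = 180 + 2√(6251), so γ^2 - 180 = 2√(6251); squaring, (γ^2 - 180)^2 = 4·6251, i.e. γ^4 - 360γ^2 + 32400 - 25004 = 0, i.e. γ^4 - 360γ^2 + 7396 = 0. So γ is a root of x^4 - 360x^2 + 7396. This polynomial is irreducible over Q: it has no rational root (each ±√133 ± √47 is irrational), and any factorization into two quadratics over Q would force √(6251) ∈ Q (pairing opposite roots) or √133, √47 ∈ Q (other pairings), all impossible. Hence [Q(γ):Q] = 4 = [Q(√133, √47):Q], so Q(γ) = Q(√133, √47).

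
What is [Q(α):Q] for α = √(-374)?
[Q(α):Q] = 2

[Q(α):Q] equals the degree of the minimal polynomial of α. Here α^2 = -374 and x^2 + 374 is irreducible (d = -374 is squarefree, ≠ 1, hence not a square), so deg(m_α) = 2. Thus [Q(α):Q] = 2.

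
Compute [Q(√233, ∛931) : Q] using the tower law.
[Q(√233, ∛931) : Q] = 6

Let L = Q(√233, ∛931). Since Q(√233) ⊂ L and [Q(√233):Q] = 2, the tower law gives 2 | [L:Q]. Likewise Q(∛931) ⊂ L with [Q(∛931):Q] = 3 (because 931 is not a perfect cube), so 3 | [L:Q]. As gcd(2,3) = 1, [L:Q] is divisible by 6. Conversely L is generated over Q by √233 and ∛931, so [L:Q] ≤ 2·3 = 6. Therefore [Q(√233, ∛931) : Q] = 6.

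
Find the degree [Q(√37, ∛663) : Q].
[Q(√37, ∛663) : Q] = 6

Let L = Q(√37, ∛663). Since Q(√37) ⊂ L and [Q(√37):Q] = 2, the tower law gives 2 | [L:Q]. Likewise Q(∛663) ⊂ L with [Q(∛663):Q] = 3 (because 663 is not a perfect cube), so 3 | [L:Q]. As gcd(2,3) = 1, [L:Q] is divisible by 6. Conversely L is generated over Q by √37 and ∛663, so [L:Q] ≤ 2·3 = 6. Therefore [Q(√37, ∛663) : Q] = 6.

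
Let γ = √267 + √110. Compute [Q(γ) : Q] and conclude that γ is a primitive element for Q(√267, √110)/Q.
[Q(γ) : Q] = 4 (equivalently, Q(γ) = Q(√267, √110))

Obviously Q(γ) ⊆ Q(√267, √110), and [Q(√267, √110):Q] = 4 (since 267, 110 are distinct squarefree integers > 1 with 29370 not a perfect square). To show equality we compute the minimal polynomial of γ. From γ = √267 + √110: γ^2 = 267 + 2√(29370) + 110 = 377 + 2√(29370), so γ^2 - 377 = 2√(29370); squaring, (γ^2 - 377)^2 = 4·29370, i.e. γ^4 - 754γ^2 + 142129 - 117480 = 0, i.e. γ^4 - 754γ^2 + 24649 = 0. So γ is a root of x^4 - 754x^2 + 24649. This polynomial is irreducible over Q: it has no rational root (each ±√267 ± √110 is irrational), and any factorization into two quadratics over Q would force √(29370) ∈ Q (pairing opposite roots) or √267, √110 ∈ Q (other pairings), all impossible. Hence [Q(γ):Q] = 4 = [Q(√267, √110):Q], so Q(γ) = Q(√267, √110).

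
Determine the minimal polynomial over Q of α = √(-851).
m_α(x) = x^2 + 851

α satisfies α^2 + 851 = 0, so x^2 + 851 annihilates α. Since d = -851 is squarefree and ≠ 1, it is not a perfect square in Q, so x^2 + 851 has no rational root and is therefore irreducible over Q (a degree-2 polynomial over a field is irreducible iff it has no root). Hence m_α(x) = x^2 + 851.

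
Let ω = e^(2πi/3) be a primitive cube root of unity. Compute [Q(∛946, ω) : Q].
[Q(∛946, ω) : Q] = 6

[Q(∛946):Q] = 3 (min poly x^3 - 946, irreducible since 946 is not a perfect cube). [Q(ω):Q] = 2 (min poly x^2 + x + 1). Since Q(∛946) ⊂ R and ω ∉ R, we have ω ∉ Q(∛946), so x^2 + x + 1 remains irreducible over Q(∛946) and [Q(∛946, ω) : Q(∛946)] = 2. By the tower law, [Q(∛946, ω) : Q] = 3 · 2 = 6. (In fact Q(∛946, ω) is the splitting field of x^3 - 946 over Q.)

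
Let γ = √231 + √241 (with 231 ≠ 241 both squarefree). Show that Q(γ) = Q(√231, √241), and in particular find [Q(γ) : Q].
[Q(γ) : Q] = 4 (equivalently, Q(γ) = Q(√231, √241))

Obviously Q(γ) ⊆ Q(√231, √241), and [Q(√231, √241):Q] = 4 (since 231, 241 are distinct squarefree integers > 1 with 55671 not a perfect square). To show equality we compute the minimal polynomial of γ. From γ = √231 + √241: γ^2 = 231 + 2√(55671) + 241 = 472 + 2√(55671), so γ^2 - 472 = 2√(55671); squaring, (γ^2 - 472)^2 = 4·55671, i.e. γ^4 - 944γ^2 + 222784 - 222684 = 0, i.e. γ^4 - 944γ^2 + 100 = 0. So γ is a root of x^4 - 944x^2 + 100. This polynomial is irreducible over Q: it has no rational root (each ±√231 ± √241 is irrational), and any factorization into two quadratics over Q would force √(55671) ∈ Q (pairing opposite roots) or √231, √241 ∈ Q (other pairings), all impossible. Hence [Q(γ):Q] = 4 = [Q(√231, √241):Q], so Q(γ) = Q(√231, √241).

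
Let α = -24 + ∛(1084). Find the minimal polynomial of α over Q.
m_α(x) = x^3 + 72x^2 + 1728x + 12740

Set β = α + 24 = ∛(1084), so β^3 = 1084. Then (α + 24)^3 - 1084 = 0, i.e. α is a root of g(x) = (x + 24)^3 - 1084 = x^3 + 72x^2 + 1728x + 12740. Since g(x) = h(x + 24) where h(x) = x^3 - 1084, and h is irreducible over Q (because 1084 is not a perfect cube, so h has no rational root, and a monic cubic with no rational root is irreducible), g is also irreducible (irreducibility is preserved under the substitution x → x + 24). Hence m_α(x) = x^3 + 72x^2 + 1728x + 12740.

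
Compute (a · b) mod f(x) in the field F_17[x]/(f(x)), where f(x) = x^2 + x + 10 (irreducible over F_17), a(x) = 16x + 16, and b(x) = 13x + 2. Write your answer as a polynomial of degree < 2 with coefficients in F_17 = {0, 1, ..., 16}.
a · b ≡ 15x + 9 (mod f(x))

Multiply in F_17[x]: a(x)·b(x) = (16x + 16)·(13x + 2) = 4x^2 + 2x + 15. This has degree ≥ 2, so divide by f(x) over F_17: 4x^2 + 2x + 15 = (4)·(x^2 + x + 10) + (15x + 9). Hence a·b ≡ 15x + 9 (mod f). (F_17[x]/(f) is a field with 17^2 = 289 elements since f is irreducible of degree 2.)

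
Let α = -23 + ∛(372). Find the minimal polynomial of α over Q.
m_α(x) = x^3 + 69x^2 + 1587x + 11795

Set β = α + 23 = ∛(372), so β^3 = 372. Then (α + 23)^3 - 372 = 0, i.e. α is a root of g(x) = (x + 23)^3 - 372 = x^3 + 69x^2 + 1587x + 11795. Since g(x) = h(x + 23) where h(x) = x^3 - 372, and h is irreducible over Q (because 372 is not a perfect cube, so h has no rational root, and a monic cubic with no rational root is irreducible), g is also irreducible (irreducibility is preserved under the substitution x → x + 23). Hence m_α(x) = x^3 + 69x^2 + 1587x + 11795.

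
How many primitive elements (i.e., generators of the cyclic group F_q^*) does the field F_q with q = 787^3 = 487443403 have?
There are φ(487443402) = 155844000 primitive elements

F_q^* is cyclic of order q - 1 = 487443402. A cyclic group of order m has exactly φ(m) generators. Here m = 487443402 = 2 · 3^2 · 37^2 · 131 · 151, so the number of primitive elements is φ(487443402) = 155844000.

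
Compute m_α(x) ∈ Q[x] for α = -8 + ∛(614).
m_α(x) = x^3 + 24x^2 + 192x - 102

Set β = α + 8 = ∛(614), so β^3 = 614. Then (α + 8)^3 - 614 = 0, i.e. α is a root of g(x) = (x + 8)^3 - 614 = x^3 + 24x^2 + 192x - 102. Since g(x) = h(x + 8) where h(x) = x^3 - 614, and h is irreducible over Q (because 614 is not a perfect cube, so h has no rational root, and a monic cubic with no rational root is irreducible), g is also irreducible (irreducibility is preserved under the substitution x → x + 8). Hence m_α(x) = x^3 + 24x^2 + 192x - 102.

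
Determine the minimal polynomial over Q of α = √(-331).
m_α(x) = x^2 + 331

α satisfies α^2 + 331 = 0, so x^2 + 331 annihilates α. Since d = -331 is squarefree and ≠ 1, it is not a perfect square in Q, so x^2 + 331 has no rational root and is therefore irreducible over Q (a degree-2 polynomial over a field is irreducible iff it has no root). Hence m_α(x) = x^2 + 331.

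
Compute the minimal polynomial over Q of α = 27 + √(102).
m_α(x) = x^2 - 54x + 627

From α - 27 = √(102), squaring gives (α - 27)^2 = 102, i.e. α^2 - 54α + 729 = 102, so α^2 - 54α + 627 = 0. The discriminant of x^2 - 54x + 627 is (-54)^2 - 4·(627) = 2916 - 2508 = 408, and 4·(102) is not a perfect square in Q since 102 is squarefree and ≠ 1. Hence x^2 - 54x + 627 is irreducible over Q and is the minimal polynomial of α.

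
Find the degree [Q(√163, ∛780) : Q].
[Q(√163, ∛780) : Q] = 6

Let L = Q(√163, ∛780). Since Q(√163) ⊂ L and [Q(√163):Q] = 2, the tower law gives 2 | [L:Q]. Likewise Q(∛780) ⊂ L with [Q(∛780):Q] = 3 (because 780 is not a perfect cube), so 3 | [L:Q]. As gcd(2,3) = 1, [L:Q] is divisible by 6. Conversely L is generated over Q by √163 and ∛780, so [L:Q] ≤ 2·3 = 6. Therefore [Q(√163, ∛780) : Q] = 6.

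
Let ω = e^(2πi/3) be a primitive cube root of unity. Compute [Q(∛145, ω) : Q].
[Q(∛145, ω) : Q] = 6

[Q(∛145):Q] = 3 (min poly x^3 - 145, irreducible since 145 is not a perfect cube). [Q(ω):Q] = 2 (min poly x^2 + x + 1). Since Q(∛145) ⊂ R and ω ∉ R, we have ω ∉ Q(∛145), so x^2 + x + 1 remains irreducible over Q(∛145) and [Q(∛145, ω) : Q(∛145)] = 2. By the tower law, [Q(∛145, ω) : Q] = 3 · 2 = 6. (In fact Q(∛145, ω) is the splitting field of x^3 - 145 over Q.)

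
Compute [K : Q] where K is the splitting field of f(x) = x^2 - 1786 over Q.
[K : Q] = 2

f(x) = x^2 - 1786 factors as (x - √1786)(x + √1786). The splitting field is K = Q(√1786). Since 1786 is squarefree and > 1, it is not a perfect square, so x^2 - 1786 is irreducible over Q and [Q(√1786) : Q] = 2. Hence [K : Q] = 2.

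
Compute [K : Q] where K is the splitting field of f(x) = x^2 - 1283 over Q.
[K : Q] = 2

f(x) = x^2 - 1283 factors as (x - √1283)(x + √1283). The splitting field is K = Q(√1283). Since 1283 is squarefree and > 1, it is not a perfect square, so x^2 - 1283 is irreducible over Q and [Q(√1283) : Q] = 2. Hence [K : Q] = 2.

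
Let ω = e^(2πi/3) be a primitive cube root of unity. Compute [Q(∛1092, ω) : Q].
[Q(∛1092, ω) : Q] = 6

[Q(∛1092):Q] = 3 (min poly x^3 - 1092, irreducible since 1092 is not a perfect cube). [Q(ω):Q] = 2 (min poly x^2 + x + 1). Since Q(∛1092) ⊂ R and ω ∉ R, we have ω ∉ Q(∛1092), so x^2 + x + 1 remains irreducible over Q(∛1092) and [Q(∛1092, ω) : Q(∛1092)] = 2. By the tower law, [Q(∛1092, ω) : Q] = 3 · 2 = 6. (In fact Q(∛1092, ω) is the splitting field of x^3 - 1092 over Q.)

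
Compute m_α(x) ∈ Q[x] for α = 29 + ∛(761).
m_α(x) = x^3 - 87x^2 + 2523x - 25150

Set β = α - 29 = ∛(761), so β^3 = 761. Then (α - 29)^3 - 761 = 0, i.e. α is a root of g(x) = (x - 29)^3 - 761 = x^3 - 87x^2 + 2523x - 25150. Since g(x) = h(x - 29) where h(x) = x^3 - 761, and h is irreducible over Q (because 761 is not a perfect cube, so h has no rational root, and a monic cubic with no rational root is irreducible), g is also irreducible (irreducibility is preserved under the substitution x → x - 29). Hence m_α(x) = x^3 - 87x^2 + 2523x - 25150.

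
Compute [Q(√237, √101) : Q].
[Q(√237, √101) : Q] = 4

[Q(√237):Q] = 2 (min poly x^2 - 237, irreducible since 237 is squarefree > 1). For the top step, suppose √101 ∈ Q(√237), say √101 = c + d√237 with c, d ∈ Q. Squaring: 101 = c^2 + 237d^2 + 2cd√237. Since √237 ∉ Q this forces 2cd = 0. If d = 0 then √101 = c ∈ Q, contradicting 101 squarefree > 1. If c = 0 then 101 = 237d^2, so 237·101 = (237d)^2 is a perfect square in Q — but 237·101 = 23937 is not a perfect square (since 237 and 101 are distinct squarefree integers). Contradiction. Hence √101 ∉ Q(√237), so x^2 - 101 stays irreducible over Q(√237) and [Q(√237, √101) : Q(√237)] = 2. By the tower law, [Q(√237, √101) : Q] = 2 · 2 = 4.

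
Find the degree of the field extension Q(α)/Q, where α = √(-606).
[Q(α):Q] = 2

[Q(α):Q] equals the degree of the minimal polynomial of α. Here α^2 = -606 and x^2 + 606 is irreducible (d = -606 is squarefree, ≠ 1, hence not a square), so deg(m_α) = 2. Thus [Q(α):Q] = 2.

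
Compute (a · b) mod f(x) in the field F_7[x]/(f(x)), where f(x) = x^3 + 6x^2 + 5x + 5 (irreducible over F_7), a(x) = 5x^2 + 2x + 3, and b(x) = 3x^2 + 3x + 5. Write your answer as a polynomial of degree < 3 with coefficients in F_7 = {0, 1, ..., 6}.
a · b ≡ x^2 + 2x + 3 (mod f(x))

Multiply in F_7[x]: a(x)·b(x) = (5x^2 + 2x + 3)·(3x^2 + 3x + 5) = x^4 + 5x^2 + 5x + 1. This has degree ≥ 3, so divide by f(x) over F_7: x^4 + 5x^2 + 5x + 1 = (x + 1)·(x^3 + 6x^2 + 5x + 5) + (x^2 + 2x + 3). Hence a·b ≡ x^2 + 2x + 3 (mod f). (F_7[x]/(f) is a field with 7^3 = 343 elements since f is irreducible of degree 3.)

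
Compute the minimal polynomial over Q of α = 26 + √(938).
m_α(x) = x^2 - 52x - 262

From α - 26 = √(938), squaring gives (α - 26)^2 = 938, i.e. α^2 - 52α + 676 = 938, so α^2 - 52α - 262 = 0. The discriminant of x^2 - 52x - 262 is (-52)^2 - 4·(-262) = 2704 + 1048 = 3752, and 4·(938) is not a perfect square in Q since 938 is squarefree and ≠ 1. Hence x^2 - 52x - 262 is irreducible over Q and is the minimal polynomial of α.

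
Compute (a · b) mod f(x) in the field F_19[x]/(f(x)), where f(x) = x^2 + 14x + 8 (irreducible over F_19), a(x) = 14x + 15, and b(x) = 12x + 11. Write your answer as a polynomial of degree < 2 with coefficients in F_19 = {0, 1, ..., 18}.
a · b ≡ 15x + 18 (mod f(x))

Multiply in F_19[x]: a(x)·b(x) = (14x + 15)·(12x + 11) = 16x^2 + 11x + 13. This has degree ≥ 2, so divide by f(x) over F_19: 16x^2 + 11x + 13 = (16)·(x^2 + 14x + 8) + (15x + 18). Hence a·b ≡ 15x + 18 (mod f). (F_19[x]/(f) is a field with 19^2 = 361 elements since f is irreducible of degree 2.)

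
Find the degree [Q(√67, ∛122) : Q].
[Q(√67, ∛122) : Q] = 6

Let L = Q(√67, ∛122). Since Q(√67) ⊂ L and [Q(√67):Q] = 2, the tower law gives 2 | [L:Q]. Likewise Q(∛122) ⊂ L with [Q(∛122):Q] = 3 (because 122 is not a perfect cube), so 3 | [L:Q]. As gcd(2,3) = 1, [L:Q] is divisible by 6. Conversely L is generated over Q by √67 and ∛122, so [L:Q] ≤ 2·3 = 6. Therefore [Q(√67, ∛122) : Q] = 6.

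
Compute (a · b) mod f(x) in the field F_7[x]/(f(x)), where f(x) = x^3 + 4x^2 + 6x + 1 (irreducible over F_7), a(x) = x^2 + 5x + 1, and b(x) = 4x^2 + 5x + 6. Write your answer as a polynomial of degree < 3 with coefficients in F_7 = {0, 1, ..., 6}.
a · b ≡ 3x^2 + 5x + 4 (mod f(x))

Multiply in F_7[x]: a(x)·b(x) = (x^2 + 5x + 1)·(4x^2 + 5x + 6) = 4x^4 + 4x^3 + 6. This has degree ≥ 3, so divide by f(x) over F_7: 4x^4 + 4x^3 + 6 = (4x + 2)·(x^3 + 4x^2 + 6x + 1) + (3x^2 + 5x + 4). Hence a·b ≡ 3x^2 + 5x + 4 (mod f). (F_7[x]/(f) is a field with 7^3 = 343 elements since f is irreducible of degree 3.)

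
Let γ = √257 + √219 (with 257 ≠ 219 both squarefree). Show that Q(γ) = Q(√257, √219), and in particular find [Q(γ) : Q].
[Q(γ) : Q] = 4 (equivalently, Q(γ) = Q(√257, √219))

Obviously Q(γ) ⊆ Q(√257, √219), and [Q(√257, √219):Q] = 4 (since 257, 219 are distinct squarefree integers > 1 with 56283 not a perfect square). To show equality we compute the minimal polynomial of γ. From γ = √257 + √219: γ^2 = 257 + 2√(56283) + 219 = 476 + 2√(56283), so γ^2 - 476 = 2√(56283); squaring, (γ^2 - 476)^2 = 4·56283, i.e. γ^4 - 952γ^2 + 226576 - 225132 = 0, i.e. γ^4 - 952γ^2 + 1444 = 0. So γ is a root of x^4 - 952x^2 + 1444. This polynomial is irreducible over Q: it has no rational root (each ±√257 ± √219 is irrational), and any factorization into two quadratics over Q would force √(56283) ∈ Q (pairing opposite roots) or √257, √219 ∈ Q (other pairings), all impossible. Hence [Q(γ):Q] = 4 = [Q(√257, √219):Q], so Q(γ) = Q(√257, √219).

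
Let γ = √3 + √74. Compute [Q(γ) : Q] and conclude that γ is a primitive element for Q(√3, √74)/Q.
[Q(γ) : Q] = 4 (equivalently, Q(γ) = Q(√3, √74))

Obviously Q(γ) ⊆ Q(√3, √74), and [Q(√3, √74):Q] = 4 (since 3, 74 are distinct squarefree integers > 1 with 222 not a perfect square). To show equality we compute the minimal polynomial of γ. From γ = √3 + √74: γ^2 = 3 + 2√(222) + 74 = 77 + 2√(222), so γ^2 - 77 = 2√(222); squaring, (γ^2 - 77)^2 = 4·222, i.e. γ^4 - 154γ^2 + 5929 - 888 = 0, i.e. γ^4 - 154γ^2 + 5041 = 0. So γ is a root of x^4 - 154x^2 + 5041. This polynomial is irreducible over Q: it has no rational root (each ±√3 ± √74 is irrational), and any factorization into two quadratics over Q would force √(222) ∈ Q (pairing opposite roots) or √3, √74 ∈ Q (other pairings), all impossible. Hence [Q(γ):Q] = 4 = [Q(√3, √74):Q], so Q(γ) = Q(√3, √74).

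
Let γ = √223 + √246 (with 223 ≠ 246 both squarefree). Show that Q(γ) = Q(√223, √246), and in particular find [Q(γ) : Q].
[Q(γ) : Q] = 4 (equivalently, Q(γ) = Q(√223, √246))

Obviously Q(γ) ⊆ Q(√223, √246), and [Q(√223, √246):Q] = 4 (since 223, 246 are distinct squarefree integers > 1 with 54858 not a perfect square). To show equality we compute the minimal polynomial of γ. From γ = √223 + √246: γ^2 = 223 + 2√(54858) + 246 = 469 + 2√(54858), so γ^2 - 469 = 2√(54858); squaring, (γ^2 - 469)^2 = 4·54858, i.e. γ^4 - 938γ^2 + 219961 - 219432 = 0, i.e. γ^4 - 938γ^2 + 529 = 0. So γ is a root of x^4 - 938x^2 + 529. This polynomial is irreducible over Q: it has no rational root (each ±√223 ± √246 is irrational), and any factorization into two quadratics over Q would force √(54858) ∈ Q (pairing opposite roots) or √223, √246 ∈ Q (other pairings), all impossible. Hence [Q(γ):Q] = 4 = [Q(√223, √246):Q], so Q(γ) = Q(√223, √246).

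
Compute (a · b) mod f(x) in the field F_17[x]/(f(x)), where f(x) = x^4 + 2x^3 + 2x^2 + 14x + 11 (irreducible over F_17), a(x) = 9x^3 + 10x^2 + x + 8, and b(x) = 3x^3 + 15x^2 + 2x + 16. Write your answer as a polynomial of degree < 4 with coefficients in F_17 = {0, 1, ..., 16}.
a · b ≡ x^2 + 9x + 8 (mod f(x))

Multiply in F_17[x]: a(x)·b(x) = (9x^3 + 10x^2 + x + 8)·(3x^3 + 15x^2 + 2x + 16) = 10x^6 + 12x^5 + x^4 + 16x^3 + 10x^2 + 15x + 9. This has degree ≥ 4, so divide by f(x) over F_17: 10x^6 + 12x^5 + x^4 + 16x^3 + 10x^2 + 15x + 9 = (10x^2 + 9x + 14)·(x^4 + 2x^3 + 2x^2 + 14x + 11) + (x^2 + 9x + 8). Hence a·b ≡ x^2 + 9x + 8 (mod f). (F_17[x]/(f) is a field with 17^4 = 83521 elements since f is irreducible of degree 4.)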